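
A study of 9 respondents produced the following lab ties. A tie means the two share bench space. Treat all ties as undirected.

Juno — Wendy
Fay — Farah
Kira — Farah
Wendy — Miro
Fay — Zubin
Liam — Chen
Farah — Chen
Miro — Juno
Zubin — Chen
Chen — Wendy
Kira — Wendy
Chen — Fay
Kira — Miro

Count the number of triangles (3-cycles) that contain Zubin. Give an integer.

1

Zubin's neighbors: Chen and Fay.
Neighbor pairs that are themselves tied: Zubin–Chen–Fay. Each forms one triangle with Zubin, for 1 in total.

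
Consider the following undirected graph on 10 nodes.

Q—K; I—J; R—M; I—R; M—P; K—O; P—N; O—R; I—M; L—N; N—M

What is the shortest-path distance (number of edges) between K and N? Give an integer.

4

One shortest route is K – O – R – M – N, which uses 4 edges, and at distance 3 from K we only reach {I, M}, which does not include N. So d(K,N) = 4.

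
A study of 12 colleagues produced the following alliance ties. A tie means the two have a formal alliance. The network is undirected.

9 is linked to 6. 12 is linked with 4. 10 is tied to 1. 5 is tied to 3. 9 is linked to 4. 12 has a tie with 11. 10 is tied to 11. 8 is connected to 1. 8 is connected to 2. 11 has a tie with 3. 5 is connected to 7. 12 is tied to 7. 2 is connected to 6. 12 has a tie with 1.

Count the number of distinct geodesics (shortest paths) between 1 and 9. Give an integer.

1

The shortest distance is 3, and the only length-3 path is 1–12–4–9. So there is exactly 1 shortest path.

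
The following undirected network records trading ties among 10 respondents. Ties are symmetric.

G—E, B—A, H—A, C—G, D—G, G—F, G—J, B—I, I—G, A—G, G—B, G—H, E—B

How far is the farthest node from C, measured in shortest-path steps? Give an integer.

Distances from C: A:2, B:2, D:2, E:2, F:2, G:1, H:2, I:2, J:2.
The largest is 2 (to D, B, I, F, E, J, H, and A), so the eccentricity of C is 2.

2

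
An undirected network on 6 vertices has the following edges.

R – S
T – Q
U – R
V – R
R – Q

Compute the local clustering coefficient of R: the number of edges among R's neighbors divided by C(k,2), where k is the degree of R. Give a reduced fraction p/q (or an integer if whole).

0

R's neighbors: Q, S, U, and V (k = 4).
Possible neighbor pairs: C(4,2) = 6. Edges among them: none → e = 0.
Clustering(R) = 0/6 = 0.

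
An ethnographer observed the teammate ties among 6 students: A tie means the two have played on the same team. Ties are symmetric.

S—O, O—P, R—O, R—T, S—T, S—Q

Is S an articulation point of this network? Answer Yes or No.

Removing S leaves {O, P, R, and T} with no path to {Q}, so the network splits into 2 components. S is a cut vertex.

Yes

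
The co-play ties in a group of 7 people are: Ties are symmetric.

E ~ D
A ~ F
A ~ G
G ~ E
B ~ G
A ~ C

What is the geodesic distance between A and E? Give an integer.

2

One shortest route is A – G – E, which uses 2 edges, and A and E are not directly tied, so nothing shorter exists. So d(A,E) = 2.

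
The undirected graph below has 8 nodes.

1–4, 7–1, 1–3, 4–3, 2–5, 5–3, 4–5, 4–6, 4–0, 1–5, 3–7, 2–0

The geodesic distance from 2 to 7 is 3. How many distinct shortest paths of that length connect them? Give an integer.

2

The shortest distance is 3. The length-3 paths are: 2–5–3–7; 2–5–1–7.
That gives 2 distinct shortest paths.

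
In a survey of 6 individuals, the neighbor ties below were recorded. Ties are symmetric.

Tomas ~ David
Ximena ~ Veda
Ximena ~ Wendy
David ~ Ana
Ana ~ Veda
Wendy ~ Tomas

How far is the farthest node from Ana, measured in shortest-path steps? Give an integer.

3

Distances from Ana: David:1, Tomas:2, Veda:1, Wendy:3, Ximena:2.
The largest is 3 (to Wendy), so the eccentricity of Ana is 3.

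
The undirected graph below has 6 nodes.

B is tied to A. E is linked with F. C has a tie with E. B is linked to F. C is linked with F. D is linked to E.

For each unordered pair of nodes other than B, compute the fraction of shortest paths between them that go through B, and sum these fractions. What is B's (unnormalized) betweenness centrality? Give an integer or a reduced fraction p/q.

4

Pairs whose geodesics pass through B — E–A: 1; D–A: 1; A–F: 1; A–C: 1.
All other pairs contribute 0.
Summing the contributions gives betweenness(B) = 4.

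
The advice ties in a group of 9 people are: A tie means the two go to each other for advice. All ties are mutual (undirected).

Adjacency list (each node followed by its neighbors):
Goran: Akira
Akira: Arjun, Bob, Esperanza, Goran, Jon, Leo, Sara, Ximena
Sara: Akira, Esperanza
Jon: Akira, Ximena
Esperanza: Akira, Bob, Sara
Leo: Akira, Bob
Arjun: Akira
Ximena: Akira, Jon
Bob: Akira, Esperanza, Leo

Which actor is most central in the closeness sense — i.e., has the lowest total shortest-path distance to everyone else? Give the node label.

Akira

Farness (sum of distances to all others) for each node — Akira:8, Arjun:15, Bob:13, Esperanza:13, Goran:15, Jon:14, Leo:14, Sara:14, Ximena:14.
The smallest farness is 8, for Akira, so Akira has the highest closeness.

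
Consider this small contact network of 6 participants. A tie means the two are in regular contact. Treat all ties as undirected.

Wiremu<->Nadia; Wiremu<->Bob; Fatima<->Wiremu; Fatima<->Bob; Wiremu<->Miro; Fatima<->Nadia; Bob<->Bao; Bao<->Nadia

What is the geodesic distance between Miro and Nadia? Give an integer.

2

One shortest route is Miro – Wiremu – Nadia, which uses 2 edges, and Miro and Nadia are not directly tied, so nothing shorter exists. So d(Miro,Nadia) = 2.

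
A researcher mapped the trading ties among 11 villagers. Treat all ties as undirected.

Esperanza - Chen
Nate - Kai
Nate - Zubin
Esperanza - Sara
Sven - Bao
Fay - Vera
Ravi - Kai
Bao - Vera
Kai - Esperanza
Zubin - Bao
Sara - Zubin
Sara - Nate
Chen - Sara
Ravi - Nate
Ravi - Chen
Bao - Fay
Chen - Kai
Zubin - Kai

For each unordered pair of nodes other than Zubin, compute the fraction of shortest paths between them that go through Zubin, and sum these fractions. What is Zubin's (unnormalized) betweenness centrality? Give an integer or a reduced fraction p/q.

Pairs whose geodesics pass through Zubin — Sven–Nate: 1; Sven–Chen: 2/2; Sven–Kai: 1; Sven–Ravi: 2/2; Sven–Sara: 1; Sven–Esperanza: 2/2; Vera–Nate: 1; Vera–Chen: 2/2; Vera–Kai: 1; Vera–Ravi: 2/2; Vera–Sara: 1; Vera–Esperanza: 2/2; Bao–Nate: 1; Bao–Chen: 2/2 … (+11 more pairs).
All other pairs contribute 0.
Summing the contributions gives betweenness(Zubin) = 97/4.

97/4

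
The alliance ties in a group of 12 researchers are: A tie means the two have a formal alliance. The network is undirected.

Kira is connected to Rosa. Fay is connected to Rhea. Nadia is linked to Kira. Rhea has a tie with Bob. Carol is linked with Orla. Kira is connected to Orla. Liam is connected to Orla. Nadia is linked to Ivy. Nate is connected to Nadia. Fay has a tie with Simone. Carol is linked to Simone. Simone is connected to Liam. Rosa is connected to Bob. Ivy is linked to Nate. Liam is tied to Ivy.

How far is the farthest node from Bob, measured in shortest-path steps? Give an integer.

Distances from Bob: Carol:4, Fay:2, Ivy:4, Kira:2, Liam:4, Nadia:3, Nate:4, Orla:3, Rhea:1, Rosa:1, Simone:3.
The largest is 4 (to Ivy, Nate, Liam, and Carol), so the eccentricity of Bob is 4.

4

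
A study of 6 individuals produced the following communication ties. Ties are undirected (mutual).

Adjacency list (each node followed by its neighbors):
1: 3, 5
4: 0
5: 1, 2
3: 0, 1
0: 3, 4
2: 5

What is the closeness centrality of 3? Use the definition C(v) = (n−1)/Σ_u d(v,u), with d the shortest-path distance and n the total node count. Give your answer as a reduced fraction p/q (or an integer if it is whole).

5/9

Distances from 3: 0:1, 1:1, 2:3, 4:2, 5:2. Sum = 9.
n = 6, so closeness = 5/9.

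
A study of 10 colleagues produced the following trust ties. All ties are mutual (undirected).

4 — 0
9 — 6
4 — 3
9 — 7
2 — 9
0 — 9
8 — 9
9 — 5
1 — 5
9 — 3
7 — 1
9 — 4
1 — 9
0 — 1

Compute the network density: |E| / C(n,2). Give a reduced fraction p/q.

There are 14 edges and 10 nodes, so the maximum possible is C(10,2) = 45.
Density = 14/45.

14/45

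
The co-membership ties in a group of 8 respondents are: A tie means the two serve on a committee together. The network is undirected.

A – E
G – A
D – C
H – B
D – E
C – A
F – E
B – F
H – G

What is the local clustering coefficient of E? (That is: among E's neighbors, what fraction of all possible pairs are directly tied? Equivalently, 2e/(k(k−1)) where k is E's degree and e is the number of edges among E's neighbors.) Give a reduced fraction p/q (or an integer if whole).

E's neighbors: A, D, and F (k = 3).
Possible neighbor pairs: C(3,2) = 3. Edges among them: none → e = 0.
Clustering(E) = 0/3 = 0.

0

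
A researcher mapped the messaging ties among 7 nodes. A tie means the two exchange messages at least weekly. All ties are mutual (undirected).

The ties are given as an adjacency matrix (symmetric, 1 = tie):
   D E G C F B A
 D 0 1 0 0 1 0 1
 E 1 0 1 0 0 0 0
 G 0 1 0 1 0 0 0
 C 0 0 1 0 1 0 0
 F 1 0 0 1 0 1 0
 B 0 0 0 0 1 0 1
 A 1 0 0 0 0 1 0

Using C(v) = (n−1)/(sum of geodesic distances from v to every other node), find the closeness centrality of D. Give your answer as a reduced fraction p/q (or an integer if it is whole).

Distances from D: A:1, B:2, C:2, E:1, F:1, G:2. Sum = 9.
n = 7, so closeness = 6/9 = 2/3.

2/3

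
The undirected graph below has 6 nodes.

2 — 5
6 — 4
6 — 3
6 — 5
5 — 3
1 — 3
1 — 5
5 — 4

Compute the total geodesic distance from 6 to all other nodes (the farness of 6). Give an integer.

7

Distances from 6: 1:2, 2:2, 3:1, 4:1, 5:1.
Sum = 2 + 2 + 1 + 1 + 1 = 7.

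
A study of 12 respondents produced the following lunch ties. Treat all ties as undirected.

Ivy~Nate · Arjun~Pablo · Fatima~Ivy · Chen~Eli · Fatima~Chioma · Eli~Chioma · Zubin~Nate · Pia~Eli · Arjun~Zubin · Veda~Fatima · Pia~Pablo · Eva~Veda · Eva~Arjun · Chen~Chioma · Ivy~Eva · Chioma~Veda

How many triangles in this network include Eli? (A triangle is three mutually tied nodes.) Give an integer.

Eli's neighbors: Chen, Chioma, and Pia.
Neighbor pairs that are themselves tied: Eli–Chen–Chioma. Each forms one triangle with Eli, for 1 in total.

1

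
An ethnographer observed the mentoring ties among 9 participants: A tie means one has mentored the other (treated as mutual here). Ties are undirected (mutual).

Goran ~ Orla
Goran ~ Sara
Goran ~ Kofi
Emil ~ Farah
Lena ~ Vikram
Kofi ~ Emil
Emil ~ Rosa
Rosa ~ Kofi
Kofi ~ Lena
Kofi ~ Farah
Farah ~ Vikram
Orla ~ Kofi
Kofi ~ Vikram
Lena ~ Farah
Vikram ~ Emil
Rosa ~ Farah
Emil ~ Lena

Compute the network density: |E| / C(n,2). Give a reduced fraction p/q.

There are 17 edges and 9 nodes, so the maximum possible is C(9,2) = 36.
Density = 17/36.

17/36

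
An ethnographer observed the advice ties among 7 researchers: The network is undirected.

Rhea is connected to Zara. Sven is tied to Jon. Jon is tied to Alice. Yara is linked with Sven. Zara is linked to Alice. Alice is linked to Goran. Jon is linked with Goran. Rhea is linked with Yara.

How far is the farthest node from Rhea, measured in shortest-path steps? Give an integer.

3

Distances from Rhea: Alice:2, Goran:3, Jon:3, Sven:2, Yara:1, Zara:1.
The largest is 3 (to Goran and Jon), so the eccentricity of Rhea is 3.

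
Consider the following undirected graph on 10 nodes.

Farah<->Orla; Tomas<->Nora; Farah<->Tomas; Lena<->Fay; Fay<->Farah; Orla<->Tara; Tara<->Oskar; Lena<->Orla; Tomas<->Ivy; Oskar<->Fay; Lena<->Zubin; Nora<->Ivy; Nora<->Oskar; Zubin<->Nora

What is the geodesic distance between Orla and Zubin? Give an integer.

2

One shortest route is Orla – Lena – Zubin, which uses 2 edges, and Orla and Zubin are not directly tied, so nothing shorter exists. So d(Orla,Zubin) = 2.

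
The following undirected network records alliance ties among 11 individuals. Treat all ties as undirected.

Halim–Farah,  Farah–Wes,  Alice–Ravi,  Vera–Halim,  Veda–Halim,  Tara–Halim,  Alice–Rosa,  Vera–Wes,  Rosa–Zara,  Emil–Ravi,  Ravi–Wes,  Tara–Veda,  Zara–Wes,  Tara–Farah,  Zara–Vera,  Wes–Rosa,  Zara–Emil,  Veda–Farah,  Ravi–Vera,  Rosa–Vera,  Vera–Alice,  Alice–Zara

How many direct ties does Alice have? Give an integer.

Alice is directly tied to Ravi, Rosa, Vera, and Zara. That is 4 neighbors, so the degree of Alice is 4.

4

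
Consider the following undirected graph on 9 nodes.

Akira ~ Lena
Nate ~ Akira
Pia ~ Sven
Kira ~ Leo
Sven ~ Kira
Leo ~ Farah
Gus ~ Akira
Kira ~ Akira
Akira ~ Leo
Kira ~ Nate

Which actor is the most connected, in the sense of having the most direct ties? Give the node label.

Degrees — Akira:5, Farah:1, Gus:1, Kira:4, Lena:1, Leo:3, Nate:2, Pia:1, Sven:2.
The maximum is 5, attained only by Akira.

Akira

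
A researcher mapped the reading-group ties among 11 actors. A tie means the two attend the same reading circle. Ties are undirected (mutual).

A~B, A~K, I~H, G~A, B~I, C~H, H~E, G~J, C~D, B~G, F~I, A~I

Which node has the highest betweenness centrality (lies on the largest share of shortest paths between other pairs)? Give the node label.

Unnormalized betweenness of each node: A:15, B:6, C:9, D:0, E:0, F:0, G:9, H:23, I:29, J:0, K:0.
I has the largest value, 29, making it the main broker — the node through which the most shortest paths run.

I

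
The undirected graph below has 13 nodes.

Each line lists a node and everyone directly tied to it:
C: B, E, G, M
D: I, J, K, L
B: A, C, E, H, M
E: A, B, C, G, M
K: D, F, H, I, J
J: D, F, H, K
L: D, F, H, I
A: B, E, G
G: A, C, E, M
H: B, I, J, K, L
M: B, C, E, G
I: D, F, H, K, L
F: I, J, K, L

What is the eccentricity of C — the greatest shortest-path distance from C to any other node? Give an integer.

Distances from C: A:2, B:1, D:4, E:1, F:4, G:1, H:2, I:3, J:3, K:3, L:3, M:1.
The largest is 4 (to F and D), so the eccentricity of C is 4.

4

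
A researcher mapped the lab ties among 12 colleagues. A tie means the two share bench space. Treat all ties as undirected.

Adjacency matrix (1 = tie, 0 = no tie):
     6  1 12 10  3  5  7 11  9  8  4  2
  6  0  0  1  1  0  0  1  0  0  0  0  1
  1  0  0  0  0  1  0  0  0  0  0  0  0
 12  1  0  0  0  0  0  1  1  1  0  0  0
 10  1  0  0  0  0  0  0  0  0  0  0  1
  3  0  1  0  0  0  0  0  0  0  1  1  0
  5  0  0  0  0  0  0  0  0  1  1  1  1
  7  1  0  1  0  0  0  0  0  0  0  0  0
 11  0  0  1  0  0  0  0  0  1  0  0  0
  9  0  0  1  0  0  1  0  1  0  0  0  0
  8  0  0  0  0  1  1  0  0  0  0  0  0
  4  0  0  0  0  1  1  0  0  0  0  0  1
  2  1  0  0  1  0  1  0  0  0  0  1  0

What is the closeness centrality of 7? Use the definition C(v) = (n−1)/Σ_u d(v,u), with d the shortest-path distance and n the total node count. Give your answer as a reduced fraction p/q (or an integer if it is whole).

11/29

Distances from 7: 1:5, 2:2, 3:4, 4:3, 5:3, 6:1, 8:4, 9:2, 10:2, 11:2, 12:1. Sum = 29.
n = 12, so closeness = 11/29.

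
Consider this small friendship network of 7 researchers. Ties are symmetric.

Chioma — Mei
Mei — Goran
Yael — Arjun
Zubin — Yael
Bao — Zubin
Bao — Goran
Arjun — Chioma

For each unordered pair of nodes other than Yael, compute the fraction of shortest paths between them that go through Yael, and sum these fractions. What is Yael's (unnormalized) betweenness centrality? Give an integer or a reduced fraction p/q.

3

Pairs whose geodesics pass through Yael — Chioma–Zubin: 1; Arjun–Zubin: 1; Arjun–Bao: 1.
All other pairs contribute 0.
Summing the contributions gives betweenness(Yael) = 3.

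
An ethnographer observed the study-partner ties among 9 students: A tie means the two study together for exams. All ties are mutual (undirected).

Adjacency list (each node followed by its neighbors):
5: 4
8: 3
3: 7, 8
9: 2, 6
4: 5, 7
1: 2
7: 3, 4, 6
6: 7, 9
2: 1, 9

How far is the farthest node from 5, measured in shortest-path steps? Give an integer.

6

Distances from 5: 1:6, 2:5, 3:3, 4:1, 6:3, 7:2, 8:4, 9:4.
The largest is 6 (to 1), so the eccentricity of 5 is 6.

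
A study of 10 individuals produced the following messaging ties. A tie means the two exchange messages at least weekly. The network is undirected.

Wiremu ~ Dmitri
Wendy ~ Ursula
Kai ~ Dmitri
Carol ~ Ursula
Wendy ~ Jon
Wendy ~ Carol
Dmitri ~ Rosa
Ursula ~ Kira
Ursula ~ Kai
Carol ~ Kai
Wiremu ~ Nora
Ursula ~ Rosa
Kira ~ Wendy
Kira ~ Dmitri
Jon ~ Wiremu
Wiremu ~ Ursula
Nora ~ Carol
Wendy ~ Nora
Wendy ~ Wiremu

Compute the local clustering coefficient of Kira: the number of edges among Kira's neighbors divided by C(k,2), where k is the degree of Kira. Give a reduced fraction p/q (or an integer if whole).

1/3

Kira's neighbors: Dmitri, Ursula, and Wendy (k = 3).
Possible neighbor pairs: C(3,2) = 3. Edges among them: Ursula–Wendy → e = 1.
Clustering(Kira) = 1/3.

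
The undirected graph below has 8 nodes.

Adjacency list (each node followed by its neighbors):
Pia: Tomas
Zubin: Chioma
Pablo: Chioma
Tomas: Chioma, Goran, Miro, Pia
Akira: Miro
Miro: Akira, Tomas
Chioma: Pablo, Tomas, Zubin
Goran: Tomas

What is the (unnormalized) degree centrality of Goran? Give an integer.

Goran is directly tied to Tomas. That is 1 neighbor, so the degree of Goran is 1.

1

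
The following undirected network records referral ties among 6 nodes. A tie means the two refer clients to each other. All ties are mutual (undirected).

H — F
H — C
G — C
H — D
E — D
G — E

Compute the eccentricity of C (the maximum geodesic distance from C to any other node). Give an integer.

Distances from C: D:2, E:2, F:2, G:1, H:1.
The largest is 2 (to F, D, and E), so the eccentricity of C is 2.

2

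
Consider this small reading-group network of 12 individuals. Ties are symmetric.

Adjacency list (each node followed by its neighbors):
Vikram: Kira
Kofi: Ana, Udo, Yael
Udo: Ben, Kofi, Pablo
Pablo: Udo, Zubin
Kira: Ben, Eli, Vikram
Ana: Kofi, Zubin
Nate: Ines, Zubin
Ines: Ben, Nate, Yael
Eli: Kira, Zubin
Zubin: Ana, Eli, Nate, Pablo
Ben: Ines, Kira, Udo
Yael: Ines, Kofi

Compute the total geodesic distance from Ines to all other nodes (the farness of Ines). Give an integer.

23

Distances from Ines: Ana:3, Ben:1, Eli:3, Kira:2, Kofi:2, Nate:1, Pablo:3, Udo:2, Vikram:3, Yael:1, Zubin:2.
Sum = 3 + 1 + 3 + 2 + 2 + 1 + 3 + 2 + 3 + 1 + 2 = 23.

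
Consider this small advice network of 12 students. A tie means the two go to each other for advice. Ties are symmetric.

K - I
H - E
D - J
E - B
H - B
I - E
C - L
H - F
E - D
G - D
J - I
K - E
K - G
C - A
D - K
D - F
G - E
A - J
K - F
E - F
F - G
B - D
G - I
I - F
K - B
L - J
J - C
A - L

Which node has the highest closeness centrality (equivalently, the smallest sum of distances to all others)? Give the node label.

D

Farness (sum of distances to all others) for each node — A:26, B:21, C:26, D:16, E:18, F:19, G:20, H:26, I:17, J:18, K:19, L:26.
The smallest farness is 16, for D, so D has the highest closeness.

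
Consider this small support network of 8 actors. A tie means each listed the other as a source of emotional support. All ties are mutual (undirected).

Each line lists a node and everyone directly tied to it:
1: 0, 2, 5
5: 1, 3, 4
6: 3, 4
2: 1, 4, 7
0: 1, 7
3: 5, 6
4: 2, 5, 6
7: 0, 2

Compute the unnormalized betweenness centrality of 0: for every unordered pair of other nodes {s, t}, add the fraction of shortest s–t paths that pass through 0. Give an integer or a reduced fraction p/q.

13/12

Pairs whose geodesics pass through 0 — 3–7: 1/4; 5–7: 1/3; 1–7: 1/2.
All other pairs contribute 0.
Summing the contributions gives betweenness(0) = 13/12.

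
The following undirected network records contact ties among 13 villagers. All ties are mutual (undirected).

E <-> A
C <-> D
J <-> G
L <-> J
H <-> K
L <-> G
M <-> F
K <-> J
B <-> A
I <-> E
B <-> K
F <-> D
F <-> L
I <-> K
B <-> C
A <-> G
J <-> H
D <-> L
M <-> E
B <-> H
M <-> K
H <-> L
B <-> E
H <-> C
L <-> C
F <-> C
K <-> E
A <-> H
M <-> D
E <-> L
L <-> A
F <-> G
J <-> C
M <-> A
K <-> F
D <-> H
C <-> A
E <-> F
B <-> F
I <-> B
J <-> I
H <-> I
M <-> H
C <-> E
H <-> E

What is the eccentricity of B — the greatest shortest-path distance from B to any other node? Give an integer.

2

Distances from B: A:1, C:1, D:2, E:1, F:1, G:2, H:1, I:1, J:2, K:1, L:2, M:2.
The largest is 2 (to L, M, D, J, and G), so the eccentricity of B is 2.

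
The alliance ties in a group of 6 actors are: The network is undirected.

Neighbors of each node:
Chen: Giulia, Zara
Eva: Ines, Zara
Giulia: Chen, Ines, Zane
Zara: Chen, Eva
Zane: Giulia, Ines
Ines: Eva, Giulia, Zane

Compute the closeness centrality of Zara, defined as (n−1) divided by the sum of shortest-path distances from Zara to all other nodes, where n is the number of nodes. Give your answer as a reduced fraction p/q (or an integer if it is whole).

5/9

Distances from Zara: Chen:1, Eva:1, Giulia:2, Ines:2, Zane:3. Sum = 9.
n = 6, so closeness = 5/9.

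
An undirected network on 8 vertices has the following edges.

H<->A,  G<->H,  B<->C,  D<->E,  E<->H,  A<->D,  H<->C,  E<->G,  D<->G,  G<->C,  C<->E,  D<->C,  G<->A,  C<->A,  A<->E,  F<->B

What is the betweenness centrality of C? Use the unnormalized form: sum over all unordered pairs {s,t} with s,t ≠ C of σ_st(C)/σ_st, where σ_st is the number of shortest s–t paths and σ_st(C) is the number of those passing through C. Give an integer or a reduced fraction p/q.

Pairs whose geodesics pass through C — B–D: 1; B–H: 1; B–G: 1; B–A: 1; B–E: 1; F–D: 1; F–H: 1; F–G: 1; F–A: 1; F–E: 1; D–H: 1/4.
All other pairs contribute 0.
Summing the contributions gives betweenness(C) = 41/4.

41/4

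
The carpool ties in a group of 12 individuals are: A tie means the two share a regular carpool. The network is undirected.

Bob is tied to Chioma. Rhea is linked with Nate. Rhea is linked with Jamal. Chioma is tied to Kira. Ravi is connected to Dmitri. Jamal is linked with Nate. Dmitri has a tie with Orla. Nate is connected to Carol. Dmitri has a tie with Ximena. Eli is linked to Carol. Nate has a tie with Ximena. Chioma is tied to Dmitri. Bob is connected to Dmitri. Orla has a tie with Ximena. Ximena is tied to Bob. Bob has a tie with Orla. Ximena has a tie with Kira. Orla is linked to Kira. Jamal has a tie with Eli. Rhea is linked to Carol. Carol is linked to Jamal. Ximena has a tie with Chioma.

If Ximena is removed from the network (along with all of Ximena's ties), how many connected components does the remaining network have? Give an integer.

2

Without Ximena, the remaining ties split the others into: {Bob, Chioma, Dmitri, Kira, Orla, Ravi}; {Carol, Eli, Jamal, Nate, Rhea}.
That's 2 separate components.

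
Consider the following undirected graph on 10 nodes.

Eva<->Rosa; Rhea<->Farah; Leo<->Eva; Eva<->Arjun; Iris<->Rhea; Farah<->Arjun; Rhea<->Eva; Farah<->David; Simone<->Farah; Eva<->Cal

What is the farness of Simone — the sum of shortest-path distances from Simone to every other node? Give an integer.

25

Distances from Simone: Arjun:2, Cal:4, David:2, Eva:3, Farah:1, Iris:3, Leo:4, Rhea:2, Rosa:4.
Sum = 2 + 4 + 2 + 3 + 1 + 3 + 4 + 2 + 4 = 25.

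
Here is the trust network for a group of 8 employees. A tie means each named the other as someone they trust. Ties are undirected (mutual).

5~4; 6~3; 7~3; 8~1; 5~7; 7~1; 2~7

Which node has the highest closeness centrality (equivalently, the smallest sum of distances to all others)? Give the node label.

7

Farness (sum of distances to all others) for each node — 1:14, 2:16, 3:14, 4:20, 5:14, 6:20, 7:10, 8:20.
The smallest farness is 10, for 7, so 7 has the highest closeness.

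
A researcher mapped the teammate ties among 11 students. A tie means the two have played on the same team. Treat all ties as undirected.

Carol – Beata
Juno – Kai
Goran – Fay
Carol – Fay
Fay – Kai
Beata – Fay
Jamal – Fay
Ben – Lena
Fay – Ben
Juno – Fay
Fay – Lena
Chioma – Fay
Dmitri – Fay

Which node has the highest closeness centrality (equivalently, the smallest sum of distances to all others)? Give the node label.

Fay

Farness (sum of distances to all others) for each node — Beata:18, Ben:18, Carol:18, Chioma:19, Dmitri:19, Fay:10, Goran:19, Jamal:19, Juno:18, Kai:18, Lena:18.
The smallest farness is 10, for Fay, so Fay has the highest closeness.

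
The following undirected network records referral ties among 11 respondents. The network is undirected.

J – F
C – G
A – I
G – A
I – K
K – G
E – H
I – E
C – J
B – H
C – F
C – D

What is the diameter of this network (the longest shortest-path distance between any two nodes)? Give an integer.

7

Eccentricity of each node (its greatest distance to any other): A:4, B:7, C:6, D:7, E:5, F:7, G:5, H:6, I:4, J:7, K:4.
The maximum eccentricity is 7, realized for instance by the pair J–B via J – C – G – K – I – E – H – B. So the diameter is 7.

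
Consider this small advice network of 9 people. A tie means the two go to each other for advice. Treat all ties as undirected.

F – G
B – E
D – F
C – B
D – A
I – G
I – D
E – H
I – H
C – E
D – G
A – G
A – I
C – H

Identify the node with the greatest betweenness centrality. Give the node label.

Unnormalized betweenness of each node: A:0, B:0, C:3, D:3, E:3, F:0, G:3, H:15, I:16.
I has the largest value, 16, making it the main broker — the node through which the most shortest paths run.

I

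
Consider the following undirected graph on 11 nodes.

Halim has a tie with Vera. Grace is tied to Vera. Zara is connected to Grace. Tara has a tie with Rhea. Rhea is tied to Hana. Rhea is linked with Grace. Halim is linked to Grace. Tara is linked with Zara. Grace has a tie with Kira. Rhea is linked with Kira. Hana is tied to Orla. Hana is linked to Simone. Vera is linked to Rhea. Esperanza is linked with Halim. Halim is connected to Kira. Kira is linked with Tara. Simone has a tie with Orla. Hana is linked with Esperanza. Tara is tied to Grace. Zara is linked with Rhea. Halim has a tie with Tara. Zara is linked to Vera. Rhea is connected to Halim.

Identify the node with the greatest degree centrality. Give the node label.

Rhea

Degrees — Esperanza:2, Grace:6, Halim:6, Hana:4, Kira:4, Orla:2, Rhea:7, Simone:2, Tara:5, Vera:4, Zara:4.
The maximum is 7, attained only by Rhea.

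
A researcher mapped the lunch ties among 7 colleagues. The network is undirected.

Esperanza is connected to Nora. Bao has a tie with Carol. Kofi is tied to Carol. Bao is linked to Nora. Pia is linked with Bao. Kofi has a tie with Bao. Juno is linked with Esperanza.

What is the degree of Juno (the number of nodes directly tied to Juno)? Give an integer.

1

Juno is directly tied to Esperanza. That is 1 neighbor, so the degree of Juno is 1.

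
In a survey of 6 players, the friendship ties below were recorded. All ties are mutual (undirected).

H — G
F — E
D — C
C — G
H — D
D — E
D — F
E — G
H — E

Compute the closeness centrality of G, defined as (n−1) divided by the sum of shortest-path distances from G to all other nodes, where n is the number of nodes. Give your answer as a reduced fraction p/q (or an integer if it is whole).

5/7

Distances from G: C:1, D:2, E:1, F:2, H:1. Sum = 7.
n = 6, so closeness = 5/7.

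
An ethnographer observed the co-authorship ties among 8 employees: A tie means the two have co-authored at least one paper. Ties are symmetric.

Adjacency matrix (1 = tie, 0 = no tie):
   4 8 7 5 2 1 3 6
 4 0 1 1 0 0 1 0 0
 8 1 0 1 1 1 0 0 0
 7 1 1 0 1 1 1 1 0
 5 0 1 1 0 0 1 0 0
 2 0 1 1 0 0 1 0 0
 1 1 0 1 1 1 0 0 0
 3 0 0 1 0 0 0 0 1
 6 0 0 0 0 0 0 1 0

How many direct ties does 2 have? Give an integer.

3

2 is directly tied to 1, 7, and 8. That is 3 neighbors, so the degree of 2 is 3.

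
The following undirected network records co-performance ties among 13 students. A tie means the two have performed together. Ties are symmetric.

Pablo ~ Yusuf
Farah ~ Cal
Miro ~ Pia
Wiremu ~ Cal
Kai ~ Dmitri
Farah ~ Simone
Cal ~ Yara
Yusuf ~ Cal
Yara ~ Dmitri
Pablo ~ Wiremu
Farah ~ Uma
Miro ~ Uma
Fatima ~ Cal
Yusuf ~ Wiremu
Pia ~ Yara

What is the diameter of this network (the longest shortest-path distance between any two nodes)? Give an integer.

Eccentricity of each node (its greatest distance to any other): Cal:3, Dmitri:4, Farah:4, Fatima:4, Kai:5, Miro:5, Pablo:5, Pia:4, Simone:5, Uma:5, Wiremu:4, Yara:3, Yusuf:4.
The maximum eccentricity is 5, realized for instance by the pair Pablo–Miro via Pablo – Yusuf – Cal – Farah – Uma – Miro. So the diameter is 5.

5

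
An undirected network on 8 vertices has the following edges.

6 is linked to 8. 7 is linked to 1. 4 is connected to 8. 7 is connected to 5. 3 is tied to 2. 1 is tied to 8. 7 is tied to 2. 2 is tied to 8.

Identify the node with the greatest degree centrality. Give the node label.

Degrees — 1:2, 2:3, 3:1, 4:1, 5:1, 6:1, 7:3, 8:4.
The maximum is 4, attained only by 8.

8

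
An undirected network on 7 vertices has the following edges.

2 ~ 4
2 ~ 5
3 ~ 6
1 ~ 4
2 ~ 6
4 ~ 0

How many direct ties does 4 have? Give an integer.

4 is directly tied to 0, 1, and 2. That is 3 neighbors, so the degree of 4 is 3.

3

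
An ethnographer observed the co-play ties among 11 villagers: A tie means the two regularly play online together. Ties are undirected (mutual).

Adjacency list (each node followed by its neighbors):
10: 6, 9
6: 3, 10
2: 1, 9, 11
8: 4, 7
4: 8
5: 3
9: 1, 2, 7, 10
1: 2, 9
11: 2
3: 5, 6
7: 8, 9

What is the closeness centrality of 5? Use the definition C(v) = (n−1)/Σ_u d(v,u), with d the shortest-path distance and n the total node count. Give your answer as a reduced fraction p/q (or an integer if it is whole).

5/22

Distances from 5: 1:5, 2:5, 3:1, 4:7, 6:2, 7:5, 8:6, 9:4, 10:3, 11:6. Sum = 44.
n = 11, so closeness = 10/44 = 5/22.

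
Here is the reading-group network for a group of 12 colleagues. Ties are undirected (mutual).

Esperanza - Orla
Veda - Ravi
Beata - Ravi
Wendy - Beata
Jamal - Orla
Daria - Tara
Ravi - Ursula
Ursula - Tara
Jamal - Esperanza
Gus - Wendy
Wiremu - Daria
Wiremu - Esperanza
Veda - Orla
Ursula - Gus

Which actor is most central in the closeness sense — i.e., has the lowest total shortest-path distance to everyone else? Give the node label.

Farness (sum of distances to all others) for each node — Beata:31, Daria:30, Esperanza:31, Gus:32, Jamal:34, Orla:28, Ravi:24, Tara:28, Ursula:25, Veda:26, Wendy:35, Wiremu:32.
The smallest farness is 24, for Ravi, so Ravi has the highest closeness.

Ravi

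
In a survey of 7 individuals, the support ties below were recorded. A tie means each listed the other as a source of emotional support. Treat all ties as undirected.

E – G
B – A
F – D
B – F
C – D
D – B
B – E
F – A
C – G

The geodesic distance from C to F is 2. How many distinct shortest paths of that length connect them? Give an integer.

1

The shortest distance is 2, and the only length-2 path is C–D–F. So there is exactly 1 shortest path.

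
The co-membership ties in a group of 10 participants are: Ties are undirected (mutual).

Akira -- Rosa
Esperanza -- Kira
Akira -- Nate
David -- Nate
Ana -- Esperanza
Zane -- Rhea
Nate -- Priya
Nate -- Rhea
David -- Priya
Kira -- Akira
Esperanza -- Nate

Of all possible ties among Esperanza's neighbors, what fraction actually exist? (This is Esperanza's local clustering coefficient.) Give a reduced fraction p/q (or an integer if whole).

Esperanza's neighbors: Ana, Kira, and Nate (k = 3).
Possible neighbor pairs: C(3,2) = 3. Edges among them: none → e = 0.
Clustering(Esperanza) = 0/3 = 0.

0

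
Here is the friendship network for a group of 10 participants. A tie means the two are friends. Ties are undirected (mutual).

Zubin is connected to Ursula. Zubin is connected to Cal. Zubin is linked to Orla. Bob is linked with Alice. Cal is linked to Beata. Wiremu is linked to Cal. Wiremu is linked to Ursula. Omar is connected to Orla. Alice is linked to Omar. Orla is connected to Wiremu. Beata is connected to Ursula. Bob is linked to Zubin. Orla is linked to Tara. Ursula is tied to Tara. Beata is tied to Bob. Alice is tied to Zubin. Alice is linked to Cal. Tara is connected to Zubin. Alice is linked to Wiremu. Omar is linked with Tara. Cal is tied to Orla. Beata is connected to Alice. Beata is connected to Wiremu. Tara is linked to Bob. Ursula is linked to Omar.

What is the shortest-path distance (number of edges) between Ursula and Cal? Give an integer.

2

One shortest route is Ursula – Wiremu – Cal, which uses 2 edges, and Ursula and Cal are not directly tied, so nothing shorter exists. So d(Ursula,Cal) = 2.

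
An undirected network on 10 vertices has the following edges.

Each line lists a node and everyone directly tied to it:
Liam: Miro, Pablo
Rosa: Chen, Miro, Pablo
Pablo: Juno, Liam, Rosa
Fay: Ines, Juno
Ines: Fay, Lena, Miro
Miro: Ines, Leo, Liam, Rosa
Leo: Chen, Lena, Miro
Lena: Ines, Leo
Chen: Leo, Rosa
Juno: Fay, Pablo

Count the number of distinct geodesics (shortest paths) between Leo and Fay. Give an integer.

2

The shortest distance is 3. The length-3 paths are: Leo–Lena–Ines–Fay; Leo–Miro–Ines–Fay.
That gives 2 distinct shortest paths.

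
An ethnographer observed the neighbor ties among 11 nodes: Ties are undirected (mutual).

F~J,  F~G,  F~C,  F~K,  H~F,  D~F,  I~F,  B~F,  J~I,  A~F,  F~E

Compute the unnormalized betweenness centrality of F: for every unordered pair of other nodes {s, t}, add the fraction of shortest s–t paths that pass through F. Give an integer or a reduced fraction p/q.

44

Pairs whose geodesics pass through F — H–A: 1; H–C: 1; H–K: 1; H–G: 1; H–J: 1; H–B: 1; H–E: 1; H–I: 1; H–D: 1; A–C: 1; A–K: 1; A–G: 1; A–J: 1; A–B: 1 … (+30 more pairs).
All other pairs contribute 0.
Summing the contributions gives betweenness(F) = 44.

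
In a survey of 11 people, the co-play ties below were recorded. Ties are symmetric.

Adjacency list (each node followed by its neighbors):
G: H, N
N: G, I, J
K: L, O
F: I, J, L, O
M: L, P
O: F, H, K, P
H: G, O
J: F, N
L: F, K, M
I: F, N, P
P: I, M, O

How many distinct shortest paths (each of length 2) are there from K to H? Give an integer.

The shortest distance is 2, and the only length-2 path is K–O–H. So there is exactly 1 shortest path.

1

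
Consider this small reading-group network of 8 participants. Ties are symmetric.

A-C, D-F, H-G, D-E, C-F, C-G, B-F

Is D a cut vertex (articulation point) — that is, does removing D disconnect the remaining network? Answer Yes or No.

Removing D leaves {A, B, C, F, G, and H} with no path to {E}, so the network splits into 2 components. D is a cut vertex.

Yes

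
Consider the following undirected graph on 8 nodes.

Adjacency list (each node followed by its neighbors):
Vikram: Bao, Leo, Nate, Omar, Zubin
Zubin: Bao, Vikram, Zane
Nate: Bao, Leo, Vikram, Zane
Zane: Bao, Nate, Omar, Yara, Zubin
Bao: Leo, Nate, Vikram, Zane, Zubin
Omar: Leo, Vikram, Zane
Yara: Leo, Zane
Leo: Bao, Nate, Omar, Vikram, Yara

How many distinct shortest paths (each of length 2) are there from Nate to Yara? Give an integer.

2

The shortest distance is 2. The length-2 paths are: Nate–Zane–Yara; Nate–Leo–Yara.
That gives 2 distinct shortest paths.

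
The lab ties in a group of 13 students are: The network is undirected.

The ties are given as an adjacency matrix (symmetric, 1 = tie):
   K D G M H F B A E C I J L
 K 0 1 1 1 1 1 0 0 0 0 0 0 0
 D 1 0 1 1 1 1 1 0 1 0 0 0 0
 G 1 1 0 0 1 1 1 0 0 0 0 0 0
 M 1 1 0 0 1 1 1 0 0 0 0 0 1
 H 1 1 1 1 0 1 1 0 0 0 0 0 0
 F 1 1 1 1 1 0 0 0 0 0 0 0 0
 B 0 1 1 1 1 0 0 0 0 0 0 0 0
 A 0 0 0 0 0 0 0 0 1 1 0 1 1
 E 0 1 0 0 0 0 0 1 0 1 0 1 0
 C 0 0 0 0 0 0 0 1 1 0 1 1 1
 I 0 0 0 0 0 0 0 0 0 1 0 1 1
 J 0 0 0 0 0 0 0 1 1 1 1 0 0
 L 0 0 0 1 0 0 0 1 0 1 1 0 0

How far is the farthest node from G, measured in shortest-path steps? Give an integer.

Distances from G: A:3, B:1, C:3, D:1, E:2, F:1, H:1, I:4, J:3, K:1, L:3, M:2.
The largest is 4 (to I), so the eccentricity of G is 4.

4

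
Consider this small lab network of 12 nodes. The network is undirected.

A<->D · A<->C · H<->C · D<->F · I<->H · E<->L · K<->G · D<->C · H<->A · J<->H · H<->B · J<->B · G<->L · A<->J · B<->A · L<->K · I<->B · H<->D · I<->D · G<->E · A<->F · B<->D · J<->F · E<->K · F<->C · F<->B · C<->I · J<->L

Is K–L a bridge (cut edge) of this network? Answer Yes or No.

No

Even without that edge, K still reaches L via K – G – L, so the network stays connected. Not a bridge.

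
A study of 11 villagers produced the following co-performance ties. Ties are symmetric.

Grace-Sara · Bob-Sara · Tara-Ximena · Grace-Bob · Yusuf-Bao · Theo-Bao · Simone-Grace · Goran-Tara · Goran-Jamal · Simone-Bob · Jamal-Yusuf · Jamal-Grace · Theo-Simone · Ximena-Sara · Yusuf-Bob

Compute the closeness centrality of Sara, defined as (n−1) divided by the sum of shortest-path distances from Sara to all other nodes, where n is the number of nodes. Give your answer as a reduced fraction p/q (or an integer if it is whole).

1/2

Distances from Sara: Bao:3, Bob:1, Goran:3, Grace:1, Jamal:2, Simone:2, Tara:2, Theo:3, Ximena:1, Yusuf:2. Sum = 20.
n = 11, so closeness = 10/20 = 1/2.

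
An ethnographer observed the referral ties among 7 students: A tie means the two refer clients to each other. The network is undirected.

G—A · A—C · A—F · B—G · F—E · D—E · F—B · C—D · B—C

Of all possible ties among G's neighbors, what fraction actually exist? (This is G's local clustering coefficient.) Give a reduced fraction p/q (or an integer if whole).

G's neighbors: A and B (k = 2).
Possible neighbor pairs: C(2,2) = 1. Edges among them: none → e = 0.
Clustering(G) = 0/1.

0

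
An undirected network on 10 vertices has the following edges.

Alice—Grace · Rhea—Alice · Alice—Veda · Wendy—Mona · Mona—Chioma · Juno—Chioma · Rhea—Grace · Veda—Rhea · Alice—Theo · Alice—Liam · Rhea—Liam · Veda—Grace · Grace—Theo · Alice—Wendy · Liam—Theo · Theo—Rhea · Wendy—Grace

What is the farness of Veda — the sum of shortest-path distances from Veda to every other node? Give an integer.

21

Distances from Veda: Alice:1, Chioma:4, Grace:1, Juno:5, Liam:2, Mona:3, Rhea:1, Theo:2, Wendy:2.
Sum = 1 + 4 + 1 + 5 + 2 + 3 + 1 + 2 + 2 = 21.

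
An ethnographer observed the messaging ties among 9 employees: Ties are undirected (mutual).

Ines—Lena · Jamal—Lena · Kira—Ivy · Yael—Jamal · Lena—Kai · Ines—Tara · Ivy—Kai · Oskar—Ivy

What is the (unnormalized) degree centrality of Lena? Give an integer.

Lena is directly tied to Ines, Jamal, and Kai. That is 3 neighbors, so the degree of Lena is 3.

3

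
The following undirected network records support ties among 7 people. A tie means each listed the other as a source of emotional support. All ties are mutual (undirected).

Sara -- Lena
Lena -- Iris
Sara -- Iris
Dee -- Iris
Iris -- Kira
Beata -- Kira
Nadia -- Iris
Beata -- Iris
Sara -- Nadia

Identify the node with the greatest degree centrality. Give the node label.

Iris

Degrees — Beata:2, Dee:1, Iris:6, Kira:2, Lena:2, Nadia:2, Sara:3.
The maximum is 6, attained only by Iris.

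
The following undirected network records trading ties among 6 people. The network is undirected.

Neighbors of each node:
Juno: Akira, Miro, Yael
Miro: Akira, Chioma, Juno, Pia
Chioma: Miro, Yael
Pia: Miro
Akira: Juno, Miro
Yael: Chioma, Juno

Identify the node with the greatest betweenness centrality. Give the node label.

Miro

Unnormalized betweenness of each node: Akira:0, Chioma:1, Juno:2, Miro:11/2, Pia:0, Yael:1/2.
Miro has the largest value, 11/2, making it the main broker — the node through which the most shortest paths run.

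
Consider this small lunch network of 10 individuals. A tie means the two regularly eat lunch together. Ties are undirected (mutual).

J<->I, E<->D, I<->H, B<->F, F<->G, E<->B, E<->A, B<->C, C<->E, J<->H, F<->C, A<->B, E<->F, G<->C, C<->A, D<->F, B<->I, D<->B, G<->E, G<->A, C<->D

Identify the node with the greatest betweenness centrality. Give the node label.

Unnormalized betweenness of each node: A:1, B:223/12, C:23/12, D:0, E:23/12, F:4/3, G:1/4, H:0, I:14, J:0.
B has the largest value, 223/12, making it the main broker — the node through which the most shortest paths run.

B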